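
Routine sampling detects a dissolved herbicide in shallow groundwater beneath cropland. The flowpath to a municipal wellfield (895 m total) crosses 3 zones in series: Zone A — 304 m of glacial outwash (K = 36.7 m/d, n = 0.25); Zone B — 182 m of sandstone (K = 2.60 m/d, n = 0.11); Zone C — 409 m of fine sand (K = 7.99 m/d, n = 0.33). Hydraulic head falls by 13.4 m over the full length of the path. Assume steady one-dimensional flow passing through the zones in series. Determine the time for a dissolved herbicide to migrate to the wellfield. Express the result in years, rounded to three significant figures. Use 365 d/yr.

Steady 1-D flow in series ⇒ the Darcy flux q is identical in every zone and the zone head losses add (resistances L/K in series).
Σ(L/K) = 304/36.7 + 182/2.60 + 409/7.99 = 8.283 + 70.00 + 51.19 = 129.5 d
q = ΔH / Σ(L/K) = 13.4 / 129.5 = 0.1035 m/d (same in every zone)
Zone A: v = q/n = 0.1035/0.25 = 0.4140 m/d → t_A = 304/0.4140 = 734.3 d
Zone B: v = q/n = 0.1035/0.11 = 0.9409 m/d → t_B = 182/0.9409 = 193.4 d
Zone C: v = q/n = 0.1035/0.33 = 0.3136 m/d → t_C = 409/0.3136 = 1304 d
Total t = 734.3 + 193.4 + 1304 = 2232 d
   = 2232 / 365 = 6.11 yr

6.11 years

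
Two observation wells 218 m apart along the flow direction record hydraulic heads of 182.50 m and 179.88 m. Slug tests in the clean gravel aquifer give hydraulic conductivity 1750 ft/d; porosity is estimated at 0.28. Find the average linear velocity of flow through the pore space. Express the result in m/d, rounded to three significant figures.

22.9 m/d

Hydraulic gradient i = (182.50 − 179.88) / 218 = 2.62 / 218 = 0.01202
K = 1750 ft/d × 0.3048 = 533.4 m/d
q = Ki = 533.4 × 0.01202 = 6.411 m/d
v_s = q/n_e = 6.411/0.28 = 22.89 m/d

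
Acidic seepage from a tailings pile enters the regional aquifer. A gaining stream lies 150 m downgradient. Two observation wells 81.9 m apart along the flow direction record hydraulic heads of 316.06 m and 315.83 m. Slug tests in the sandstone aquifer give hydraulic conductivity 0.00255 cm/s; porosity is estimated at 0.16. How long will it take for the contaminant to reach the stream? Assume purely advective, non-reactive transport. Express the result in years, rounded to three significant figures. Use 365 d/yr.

Hydraulic gradient i = (316.06 − 315.83) / 81.9 = 0.23 / 81.9 = 0.002808
K = 0.00255 cm/s × 864 = 2.203 m/d
Darcy flux q = K·i = 2.203 × 0.002808 = 0.006187 m/d
v_s = q/n_e = 0.006187/0.16 = 0.03867 m/d
t = L / v = 150 / 0.03867 = 3879 d
   = 3879 / 365 = 10.6 yr

10.6 years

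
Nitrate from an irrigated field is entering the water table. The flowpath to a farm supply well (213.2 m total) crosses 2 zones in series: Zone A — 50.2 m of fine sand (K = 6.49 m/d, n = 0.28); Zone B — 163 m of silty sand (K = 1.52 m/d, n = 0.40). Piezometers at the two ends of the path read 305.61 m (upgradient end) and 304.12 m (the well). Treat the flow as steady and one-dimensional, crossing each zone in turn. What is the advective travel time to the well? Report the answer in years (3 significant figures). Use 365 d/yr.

Total head drop ΔH = 305.61 − 304.12 = 1.49 m
Continuity: the same q passes through each zone, so ΔH = q·Σ(L_j/K_j) — the zones act as resistances in series.
Σ(L/K) = 50.2/6.49 + 163/1.52 = 7.735 + 107.2 = 115.0 d
q = ΔH / Σ(L/K) = 1.49 / 115.0 = 0.01296 m/d (same in every zone)
Zone A: v = q/n = 0.01296/0.28 = 0.04628 m/d → t_A = 50.2/0.04628 = 1085 d
Zone B: v = q/n = 0.01296/0.40 = 0.03240 m/d → t_B = 163/0.03240 = 5031 d
Total t = 1085 + 5031 = 6116 d
   = 6116 / 365 = 16.8 yr

16.8 years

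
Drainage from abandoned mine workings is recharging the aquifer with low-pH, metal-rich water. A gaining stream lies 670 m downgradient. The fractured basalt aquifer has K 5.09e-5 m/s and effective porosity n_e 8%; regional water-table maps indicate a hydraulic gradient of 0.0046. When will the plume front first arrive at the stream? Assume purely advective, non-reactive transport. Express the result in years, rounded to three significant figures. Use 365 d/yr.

7.26 years

K = 5.09e-5 m/s × 86400 s/d = 4.398 m/d
q = Ki = 4.398 × 0.0046 = 0.02023 m/d
v_s = q/n_e = 0.02023/0.08 = 0.2529 m/d
t = L / v = 670 / 0.2529 = 2650 d
   = 2650 / 365 = 7.26 yr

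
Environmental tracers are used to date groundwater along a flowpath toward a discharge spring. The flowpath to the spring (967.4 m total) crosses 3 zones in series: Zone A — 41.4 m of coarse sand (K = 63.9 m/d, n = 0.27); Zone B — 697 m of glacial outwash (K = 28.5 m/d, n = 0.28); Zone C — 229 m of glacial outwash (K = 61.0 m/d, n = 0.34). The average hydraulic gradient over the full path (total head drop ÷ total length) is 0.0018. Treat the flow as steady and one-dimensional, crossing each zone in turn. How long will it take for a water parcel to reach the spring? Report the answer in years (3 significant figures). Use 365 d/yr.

For zones in series the flux q is common to all zones; the equivalent conductivity is the harmonic (thickness-weighted) mean, K_eq = L_total / Σ(L_j/K_j).
Σ(L/K) = 41.4/63.9 + 697/28.5 + 229/61.0 = 0.6479 + 24.46 + 3.754 = 28.86 d
K_eq = L_total / Σ(L/K) = 967.4 / 28.86 = 33.52 m/d
q = K_eq · i = 33.52 × 0.0018 = 0.06034 m/d (same in every zone)
Zone A: v = q/n = 0.06034/0.27 = 0.2235 m/d → t_A = 41.4/0.2235 = 185.2 d
Zone B: v = q/n = 0.06034/0.28 = 0.2155 m/d → t_B = 697/0.2155 = 3234 d
Zone C: v = q/n = 0.06034/0.34 = 0.1775 m/d → t_C = 229/0.1775 = 1290 d
Total t = 185.2 + 3234 + 1290 = 4710 d
   = 4710 / 365 = 12.9 yr

12.9 years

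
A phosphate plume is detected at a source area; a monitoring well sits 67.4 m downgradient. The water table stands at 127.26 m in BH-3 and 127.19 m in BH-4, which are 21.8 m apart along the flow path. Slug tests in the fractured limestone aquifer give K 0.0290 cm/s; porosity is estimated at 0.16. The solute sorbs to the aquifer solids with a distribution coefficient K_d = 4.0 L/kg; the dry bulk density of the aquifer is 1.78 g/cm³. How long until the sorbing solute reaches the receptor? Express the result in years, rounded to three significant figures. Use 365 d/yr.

Hydraulic gradient i = (127.26 − 127.19) / 21.8 = 0.07 / 21.8 = 0.003211
K = 0.0290 cm/s × 864 = 25.06 m/d
Darcy flux q = K·i = 25.06 × 0.003211 = 0.08046 m/d
Average linear velocity = 0.08046 / 0.16 = 0.5028 m/d
Retardation R = 1 + ρ_b·K_d/n = 1 + 1.78×4.0/0.16 = 45.50
Contaminant velocity v_c = v/R = 0.5028/45.50 = 0.01105 m/d
t = L/v_c = 67.4/0.01105 = 6099 d
   = 6099/365 = 16.7 yr

16.7 years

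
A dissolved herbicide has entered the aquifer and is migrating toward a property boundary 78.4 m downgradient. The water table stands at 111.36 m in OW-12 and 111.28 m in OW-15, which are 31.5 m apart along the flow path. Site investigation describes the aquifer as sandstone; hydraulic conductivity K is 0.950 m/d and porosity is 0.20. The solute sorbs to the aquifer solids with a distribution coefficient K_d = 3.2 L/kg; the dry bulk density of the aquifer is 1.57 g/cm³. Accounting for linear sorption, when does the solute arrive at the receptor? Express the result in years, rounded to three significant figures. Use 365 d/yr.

465 years

Hydraulic gradient i = (111.36 − 111.28) / 31.5 = 0.08 / 31.5 = 0.002540
Darcy flux q = K·i = 0.950 × 0.002540 = 0.002413 m/d
Average linear velocity = 0.002413 / 0.20 = 0.01206 m/d
Retardation R = 1 + ρ_b·K_d/n = 1 + 1.57×3.2/0.20 = 26.12
Contaminant velocity v_c = v/R = 0.01206/26.12 = 4.618e-4 m/d
t = L/v_c = 78.4/4.618e-4 = 169800 d
   = 169800/365 = 465 yr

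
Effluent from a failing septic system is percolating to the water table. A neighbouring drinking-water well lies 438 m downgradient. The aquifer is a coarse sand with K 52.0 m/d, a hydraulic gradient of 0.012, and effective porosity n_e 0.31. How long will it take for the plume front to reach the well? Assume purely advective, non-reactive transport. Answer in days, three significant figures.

q = Ki = 52.0 × 0.012 = 0.6240 m/d
Average linear velocity = 0.6240 / 0.31 = 2.013 m/d
t = L / v = 438 / 2.013 = 217.6 d

218 days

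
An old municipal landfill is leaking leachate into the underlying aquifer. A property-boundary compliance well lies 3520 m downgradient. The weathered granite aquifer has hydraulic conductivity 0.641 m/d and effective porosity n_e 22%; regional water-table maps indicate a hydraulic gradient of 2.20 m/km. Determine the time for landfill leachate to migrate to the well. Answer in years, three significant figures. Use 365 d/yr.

Specific discharge q = 0.641 × 0.0022 = 0.001410 m/d
Seepage velocity v = q / n = 0.001410 / 0.22 = 0.006410 m/d
t = L / v = 3520 / 0.006410 = 549100 d
   = 549100 / 365 = 1500 yr

1500 years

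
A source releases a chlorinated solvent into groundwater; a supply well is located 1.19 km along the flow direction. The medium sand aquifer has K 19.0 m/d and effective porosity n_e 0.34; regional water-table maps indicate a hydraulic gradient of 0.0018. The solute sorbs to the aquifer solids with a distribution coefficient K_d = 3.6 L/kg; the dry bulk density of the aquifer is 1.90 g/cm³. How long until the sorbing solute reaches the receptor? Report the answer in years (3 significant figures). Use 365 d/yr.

684 years

q = Ki = 19.0 × 0.0018 = 0.03420 m/d
Seepage velocity v = q / n = 0.03420 / 0.34 = 0.1006 m/d
Retardation R = 1 + ρ_b·K_d/n = 1 + 1.90×3.6/0.34 = 21.12
Contaminant velocity v_c = v/R = 0.1006/21.12 = 0.004763 m/d
L = 1.19 km = 1190 m
t = L/v_c = 1190/0.004763 = 249800 d
   = 249800/365 = 684 yr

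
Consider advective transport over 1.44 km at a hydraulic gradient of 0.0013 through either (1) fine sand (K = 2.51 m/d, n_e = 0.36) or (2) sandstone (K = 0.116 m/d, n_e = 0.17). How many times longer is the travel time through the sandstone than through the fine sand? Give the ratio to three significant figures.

Unit 1 (fine sand): v = 2.51×0.0013/0.36 = 0.009064 m/d, t = 1440/0.009064 = 158900 d
Unit 2 (sandstone): v = 0.116×0.0013/0.17 = 8.871e-4 m/d, t = 1440/8.871e-4 = 1.623e6 d
t(sandstone) / t(fine sand) = 1.623e6/158900 = 10.2

10.2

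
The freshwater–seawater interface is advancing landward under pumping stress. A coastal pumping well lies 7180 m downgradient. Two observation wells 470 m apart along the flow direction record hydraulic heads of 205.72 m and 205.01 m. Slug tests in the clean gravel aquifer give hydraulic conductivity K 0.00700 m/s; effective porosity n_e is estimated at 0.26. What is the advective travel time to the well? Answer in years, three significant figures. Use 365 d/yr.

5.60 years

Hydraulic gradient i = (205.72 − 205.01) / 470 = 0.71 / 470 = 0.001511
K = 0.00700 m/s × 86400 s/d = 604.8 m/d
Darcy flux q = K·i = 604.8 × 0.001511 = 0.9136 m/d
Seepage velocity v = q / n = 0.9136 / 0.26 = 3.514 m/d
t = L / v = 7180 / 3.514 = 2043 d
   = 2043 / 365 = 5.60 yr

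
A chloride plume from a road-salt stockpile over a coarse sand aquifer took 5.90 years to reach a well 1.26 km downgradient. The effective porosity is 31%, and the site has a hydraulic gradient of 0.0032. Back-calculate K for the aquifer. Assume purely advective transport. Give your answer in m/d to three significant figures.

t = 5.90 years = 2154 d
L = 1.26 km = 1260 m
v = L / t = 1260 / 2154 = 0.5851 m/d
K = v · n / i = 0.5851 × 0.31 / 0.0032 = 56.7 m/d

56.7 m/d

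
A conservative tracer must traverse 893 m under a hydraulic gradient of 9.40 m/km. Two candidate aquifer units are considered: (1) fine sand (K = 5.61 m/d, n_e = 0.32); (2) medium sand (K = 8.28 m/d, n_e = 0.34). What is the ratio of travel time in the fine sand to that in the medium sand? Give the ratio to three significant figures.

1.39

Unit 1 (fine sand): v = 5.61×0.0094/0.32 = 0.1648 m/d, t = 893/0.1648 = 5419 d
Unit 2 (medium sand): v = 8.28×0.0094/0.34 = 0.2289 m/d, t = 893/0.2289 = 3901 d
t(fine sand) / t(medium sand) = 5419/3901 = 1.39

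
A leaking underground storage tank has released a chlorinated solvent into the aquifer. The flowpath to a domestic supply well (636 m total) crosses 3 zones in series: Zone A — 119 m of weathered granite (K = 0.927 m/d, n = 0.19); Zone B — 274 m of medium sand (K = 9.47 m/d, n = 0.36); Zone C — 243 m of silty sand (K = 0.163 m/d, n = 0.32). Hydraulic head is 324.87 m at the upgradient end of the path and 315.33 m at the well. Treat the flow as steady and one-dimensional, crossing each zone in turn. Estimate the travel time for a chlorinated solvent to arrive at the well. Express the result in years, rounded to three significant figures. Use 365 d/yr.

94.2 years

Total head drop ΔH = 324.87 − 315.33 = 9.54 m
Continuity: the same q passes through each zone, so ΔH = q·Σ(L_j/K_j) — the zones act as resistances in series.
Σ(L/K) = 119/0.927 + 274/9.47 + 243/0.163 = 128.4 + 28.93 + 1491 = 1648 d
q = ΔH / Σ(L/K) = 9.54 / 1648 = 0.005788 m/d (same in every zone)
Zone A: v = q/n = 0.005788/0.19 = 0.03047 m/d → t_A = 119/0.03047 = 3906 d
Zone B: v = q/n = 0.005788/0.36 = 0.01608 m/d → t_B = 274/0.01608 = 17040 d
Zone C: v = q/n = 0.005788/0.32 = 0.01809 m/d → t_C = 243/0.01809 = 13430 d
Total t = 3906 + 17040 + 13430 = 34380 d
   = 34380 / 365 = 94.2 yr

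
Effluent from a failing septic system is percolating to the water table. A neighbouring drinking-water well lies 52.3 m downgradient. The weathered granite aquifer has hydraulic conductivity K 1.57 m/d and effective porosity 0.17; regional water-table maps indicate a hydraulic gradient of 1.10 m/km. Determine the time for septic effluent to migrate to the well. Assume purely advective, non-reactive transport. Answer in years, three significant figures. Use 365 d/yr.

14.1 years

Specific discharge q = 1.57 × 0.0011 = 0.001727 m/d
Seepage velocity v = q / n = 0.001727 / 0.17 = 0.01016 m/d
t = L / v = 52.3 / 0.01016 = 5148 d
   = 5148 / 365 = 14.1 yr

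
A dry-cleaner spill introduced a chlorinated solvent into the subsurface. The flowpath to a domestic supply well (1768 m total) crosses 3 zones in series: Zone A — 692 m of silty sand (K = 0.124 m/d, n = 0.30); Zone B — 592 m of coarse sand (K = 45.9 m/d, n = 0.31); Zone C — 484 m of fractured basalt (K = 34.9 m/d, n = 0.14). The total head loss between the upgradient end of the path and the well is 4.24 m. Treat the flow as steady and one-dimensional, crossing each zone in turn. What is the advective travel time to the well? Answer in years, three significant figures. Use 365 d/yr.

1660 years

Steady 1-D flow in series ⇒ the Darcy flux q is identical in every zone and the zone head losses add (resistances L/K in series).
Σ(L/K) = 692/0.124 + 592/45.9 + 484/34.9 = 5581 + 12.90 + 13.87 = 5607 d
q = ΔH / Σ(L/K) = 4.24 / 5607 = 7.561e-4 m/d (same in every zone)
Zone A: v = q/n = 7.561e-4/0.30 = 0.002520 m/d → t_A = 692/0.002520 = 274600 d
Zone B: v = q/n = 7.561e-4/0.31 = 0.002439 m/d → t_B = 592/0.002439 = 242700 d
Zone C: v = q/n = 7.561e-4/0.14 = 0.005401 m/d → t_C = 484/0.005401 = 89610 d
Total t = 274600 + 242700 + 89610 = 606900 d
   = 606900 / 365 = 1660 yr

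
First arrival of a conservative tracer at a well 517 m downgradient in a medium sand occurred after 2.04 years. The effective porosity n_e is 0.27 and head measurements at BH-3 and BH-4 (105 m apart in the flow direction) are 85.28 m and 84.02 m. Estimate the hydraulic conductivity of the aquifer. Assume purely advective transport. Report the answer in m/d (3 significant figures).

15.6 m/d

Hydraulic gradient i = (85.28 − 84.02) / 105 = 1.26 / 105 = 0.01200
t = 2.04 years = 744.6 d
v = L / t = 517 / 744.6 = 0.6943 m/d
K = v · n / i = 0.6943 × 0.27 / 0.01200 = 15.6 m/d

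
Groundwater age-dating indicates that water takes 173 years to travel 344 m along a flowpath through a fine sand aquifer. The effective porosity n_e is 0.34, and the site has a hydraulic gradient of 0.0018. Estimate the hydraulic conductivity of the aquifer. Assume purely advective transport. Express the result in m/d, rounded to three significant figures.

t = 173 years = 63150 d
v = L / t = 344 / 63150 = 0.005448 m/d
K = v · n / i = 0.005448 × 0.34 / 0.0018 = 1.03 m/d

1.03 m/d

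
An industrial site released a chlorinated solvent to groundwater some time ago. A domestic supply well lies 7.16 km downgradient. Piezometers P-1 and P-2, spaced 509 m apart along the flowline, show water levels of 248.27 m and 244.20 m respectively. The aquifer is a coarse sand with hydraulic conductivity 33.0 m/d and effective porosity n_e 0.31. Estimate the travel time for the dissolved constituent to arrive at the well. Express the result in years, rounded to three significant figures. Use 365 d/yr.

Hydraulic gradient i = (248.27 − 244.20) / 509 = 4.07 / 509 = 0.007996
q = Ki = 33.0 × 0.007996 = 0.2639 m/d
Average linear velocity = 0.2639 / 0.31 = 0.8512 m/d
L = 7.16 km = 7160 m
t = L / v = 7160 / 0.8512 = 8412 d
   = 8412 / 365 = 23.0 yr

23.0 years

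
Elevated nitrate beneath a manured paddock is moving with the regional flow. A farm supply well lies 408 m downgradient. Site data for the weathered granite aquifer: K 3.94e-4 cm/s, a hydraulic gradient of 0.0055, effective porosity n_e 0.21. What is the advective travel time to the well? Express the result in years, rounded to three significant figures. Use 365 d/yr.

125 years

K = 3.94e-4 cm/s × 864 = 0.3404 m/d
q = Ki = 0.3404 × 0.0055 = 0.001872 m/d
Seepage velocity v = q / n = 0.001872 / 0.21 = 0.008916 m/d
t = L / v = 408 / 0.008916 = 45760 d
   = 45760 / 365 = 125 yr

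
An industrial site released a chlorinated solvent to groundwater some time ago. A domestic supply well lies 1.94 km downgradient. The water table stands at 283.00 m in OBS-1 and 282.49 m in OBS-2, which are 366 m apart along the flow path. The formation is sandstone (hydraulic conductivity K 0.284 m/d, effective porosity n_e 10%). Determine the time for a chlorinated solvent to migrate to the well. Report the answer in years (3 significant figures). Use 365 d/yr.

1340 years

Hydraulic gradient i = (283.00 − 282.49) / 366 = 0.51 / 366 = 0.001393
q = Ki = 0.284 × 0.001393 = 3.957e-4 m/d
Average linear velocity = 3.957e-4 / 0.10 = 0.003957 m/d
L = 1.94 km = 1940 m
t = L / v = 1940 / 0.003957 = 490200 d
   = 490200 / 365 = 1340 yr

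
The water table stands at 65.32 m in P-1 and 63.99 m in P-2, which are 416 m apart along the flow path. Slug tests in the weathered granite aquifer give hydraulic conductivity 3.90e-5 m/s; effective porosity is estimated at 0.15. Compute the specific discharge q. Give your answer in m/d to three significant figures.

0.0108 m/d

Hydraulic gradient i = (65.32 − 63.99) / 416 = 1.33 / 416 = 0.003197
K = 3.90e-5 m/s × 86400 s/d = 3.370 m/d
Darcy flux q = K·i = 3.370 × 0.003197 = 0.01077 m/d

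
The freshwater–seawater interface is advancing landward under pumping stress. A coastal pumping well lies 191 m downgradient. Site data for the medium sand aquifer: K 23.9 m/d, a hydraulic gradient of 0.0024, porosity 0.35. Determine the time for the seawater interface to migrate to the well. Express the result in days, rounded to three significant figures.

Darcy flux q = K·i = 23.9 × 0.0024 = 0.05736 m/d
v_s = q/n_e = 0.05736/0.35 = 0.1639 m/d
t = L / v = 191 / 0.1639 = 1165 d

1170 days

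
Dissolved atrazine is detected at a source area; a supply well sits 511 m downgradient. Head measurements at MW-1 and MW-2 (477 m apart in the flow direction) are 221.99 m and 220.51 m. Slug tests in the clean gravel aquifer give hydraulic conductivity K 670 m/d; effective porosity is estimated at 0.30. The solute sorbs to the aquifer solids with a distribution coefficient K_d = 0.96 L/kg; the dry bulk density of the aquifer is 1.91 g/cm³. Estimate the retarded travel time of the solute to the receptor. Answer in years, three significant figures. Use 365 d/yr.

Hydraulic gradient i = (221.99 − 220.51) / 477 = 1.48 / 477 = 0.003103
Darcy flux q = K·i = 670 × 0.003103 = 2.079 m/d
Average linear velocity = 2.079 / 0.30 = 6.929 m/d
Retardation R = 1 + ρ_b·K_d/n = 1 + 1.91×0.96/0.30 = 7.112
Contaminant velocity v_c = v/R = 6.929/7.112 = 0.9743 m/d
t = L/v_c = 511/0.9743 = 524.5 d
   = 524.5/365 = 1.44 yr

1.44 years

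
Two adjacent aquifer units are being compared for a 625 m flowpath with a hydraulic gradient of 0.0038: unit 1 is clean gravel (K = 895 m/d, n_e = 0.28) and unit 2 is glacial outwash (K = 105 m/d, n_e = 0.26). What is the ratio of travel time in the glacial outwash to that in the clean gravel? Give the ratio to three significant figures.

Unit 1 (clean gravel): v = 895×0.0038/0.28 = 12.15 m/d, t = 625/12.15 = 51.46 d
Unit 2 (glacial outwash): v = 105×0.0038/0.26 = 1.535 m/d, t = 625/1.535 = 407.3 d
t(glacial outwash) / t(clean gravel) = 407.3/51.46 = 7.91

7.91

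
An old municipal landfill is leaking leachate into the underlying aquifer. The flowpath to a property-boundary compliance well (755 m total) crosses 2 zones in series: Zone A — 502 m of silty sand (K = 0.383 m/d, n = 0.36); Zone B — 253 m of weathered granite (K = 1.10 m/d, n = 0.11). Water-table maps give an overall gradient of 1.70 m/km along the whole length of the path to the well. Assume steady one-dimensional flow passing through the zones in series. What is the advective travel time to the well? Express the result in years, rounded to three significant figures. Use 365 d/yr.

For zones in series the flux q is common to all zones; the equivalent conductivity is the harmonic (thickness-weighted) mean, K_eq = L_total / Σ(L_j/K_j).
Σ(L/K) = 502/0.383 + 253/1.10 = 1311 + 230.0 = 1541 d
K_eq = L_total / Σ(L/K) = 755 / 1541 = 0.4900 m/d
q = K_eq · i = 0.4900 × 0.0017 = 8.331e-4 m/d (same in every zone)
Zone A: v = q/n = 8.331e-4/0.36 = 0.002314 m/d → t_A = 502/0.002314 = 216900 d
Zone B: v = q/n = 8.331e-4/0.11 = 0.007573 m/d → t_B = 253/0.007573 = 33410 d
Total t = 216900 + 33410 = 250300 d
   = 250300 / 365 = 686 yr

686 years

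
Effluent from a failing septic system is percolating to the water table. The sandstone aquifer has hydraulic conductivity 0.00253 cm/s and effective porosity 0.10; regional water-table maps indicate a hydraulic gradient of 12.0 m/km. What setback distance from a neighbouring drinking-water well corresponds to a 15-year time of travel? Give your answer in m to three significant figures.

K = 0.00253 cm/s × 864 = 2.186 m/d
Specific discharge q = 2.186 × 0.012 = 0.02623 m/d
Average linear velocity = 0.02623 / 0.10 = 0.2623 m/d
T = 15 yr × 365 = 5475 d
L = v × T = 0.2623 × 5475 = 1436 m

1440 m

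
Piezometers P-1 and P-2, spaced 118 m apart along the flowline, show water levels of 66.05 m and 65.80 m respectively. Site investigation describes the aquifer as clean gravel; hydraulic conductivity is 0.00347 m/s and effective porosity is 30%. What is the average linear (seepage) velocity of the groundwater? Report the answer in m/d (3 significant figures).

Hydraulic gradient i = (66.05 − 65.80) / 118 = 0.25 / 118 = 0.002119
K = 0.00347 m/s × 86400 s/d = 299.8 m/d
Darcy flux q = K·i = 299.8 × 0.002119 = 0.6352 m/d
v = Ki/n = 299.8·0.002119/0.30 = 2.117 m/d

2.12 m/d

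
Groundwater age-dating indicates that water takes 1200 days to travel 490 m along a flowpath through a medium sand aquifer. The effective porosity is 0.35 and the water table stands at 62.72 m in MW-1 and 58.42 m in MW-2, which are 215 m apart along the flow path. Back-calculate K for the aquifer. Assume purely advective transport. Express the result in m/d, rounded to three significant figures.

Hydraulic gradient i = (62.72 − 58.42) / 215 = 4.30 / 215 = 0.02000
v = L / t = 490 / 1200 = 0.4083 m/d
K = v · n / i = 0.4083 × 0.35 / 0.02000 = 7.15 m/d

7.15 m/d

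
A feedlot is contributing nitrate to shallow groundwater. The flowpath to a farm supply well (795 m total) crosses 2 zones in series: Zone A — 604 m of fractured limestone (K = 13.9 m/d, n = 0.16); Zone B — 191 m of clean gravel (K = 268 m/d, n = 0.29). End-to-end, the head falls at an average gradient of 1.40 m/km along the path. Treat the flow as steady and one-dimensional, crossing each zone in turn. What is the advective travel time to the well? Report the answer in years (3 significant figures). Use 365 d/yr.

16.5 years

Steady 1-D flow in series ⇒ the Darcy flux q is identical in every zone and the zone head losses add (resistances L/K in series).
Σ(L/K) = 604/13.9 + 191/268 = 43.45 + 0.7127 = 44.17 d
K_eq = L_total / Σ(L/K) = 795 / 44.17 = 18.00 m/d
q = K_eq · i = 18.00 × 0.0014 = 0.02520 m/d (same in every zone)
Zone A: v = q/n = 0.02520/0.16 = 0.1575 m/d → t_A = 604/0.1575 = 3835 d
Zone B: v = q/n = 0.02520/0.29 = 0.08690 m/d → t_B = 191/0.08690 = 2198 d
Total t = 3835 + 2198 = 6033 d
   = 6033 / 365 = 16.5 yr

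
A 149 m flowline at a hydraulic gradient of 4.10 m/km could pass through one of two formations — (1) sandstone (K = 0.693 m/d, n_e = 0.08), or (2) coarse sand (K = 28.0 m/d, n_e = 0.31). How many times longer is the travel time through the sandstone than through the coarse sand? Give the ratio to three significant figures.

Unit 1 (sandstone): v = 0.693×0.0041/0.08 = 0.03552 m/d, t = 149/0.03552 = 4195 d
Unit 2 (coarse sand): v = 28.0×0.0041/0.31 = 0.3703 m/d, t = 149/0.3703 = 402.4 d
t(sandstone) / t(coarse sand) = 4195/402.4 = 10.4

10.4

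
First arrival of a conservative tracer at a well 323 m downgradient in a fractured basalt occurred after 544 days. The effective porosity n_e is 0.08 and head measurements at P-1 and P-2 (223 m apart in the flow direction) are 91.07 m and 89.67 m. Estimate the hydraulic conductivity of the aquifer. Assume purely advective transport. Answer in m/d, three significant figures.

7.57 m/d

Hydraulic gradient i = (91.07 − 89.67) / 223 = 1.40 / 223 = 0.006278
v = L / t = 323 / 544 = 0.5938 m/d
K = v · n / i = 0.5938 × 0.08 / 0.006278 = 7.57 m/d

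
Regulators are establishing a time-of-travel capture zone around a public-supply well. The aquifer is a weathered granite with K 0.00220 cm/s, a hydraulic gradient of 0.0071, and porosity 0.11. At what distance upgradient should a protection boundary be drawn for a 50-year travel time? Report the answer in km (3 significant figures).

2.24 km

K = 0.00220 cm/s × 864 = 1.901 m/d
q = Ki = 1.901 × 0.0071 = 0.01350 m/d
v = Ki/n = 1.901·0.0071/0.11 = 0.1227 m/d
T = 50 yr × 365 = 18250 d
L = v × T = 0.1227 × 18250 = 2239 m
   = 2.24 km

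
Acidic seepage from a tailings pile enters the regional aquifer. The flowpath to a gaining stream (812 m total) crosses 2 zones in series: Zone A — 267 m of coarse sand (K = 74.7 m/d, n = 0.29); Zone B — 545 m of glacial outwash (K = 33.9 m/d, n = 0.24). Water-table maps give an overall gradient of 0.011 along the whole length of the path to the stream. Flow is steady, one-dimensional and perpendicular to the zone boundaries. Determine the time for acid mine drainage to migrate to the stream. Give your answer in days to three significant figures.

Continuity: the same q passes through each zone, so ΔH = q·Σ(L_j/K_j) — the zones act as resistances in series.
Σ(L/K) = 267/74.7 + 545/33.9 = 3.574 + 16.08 = 19.65 d
K_eq = L_total / Σ(L/K) = 812 / 19.65 = 41.32 m/d
q = K_eq · i = 41.32 × 0.011 = 0.4545 m/d (same in every zone)
Zone A: v = q/n = 0.4545/0.29 = 1.567 m/d → t_A = 267/1.567 = 170.4 d
Zone B: v = q/n = 0.4545/0.24 = 1.894 m/d → t_B = 545/1.894 = 287.8 d
Total t = 170.4 + 287.8 = 458.1 d

458 days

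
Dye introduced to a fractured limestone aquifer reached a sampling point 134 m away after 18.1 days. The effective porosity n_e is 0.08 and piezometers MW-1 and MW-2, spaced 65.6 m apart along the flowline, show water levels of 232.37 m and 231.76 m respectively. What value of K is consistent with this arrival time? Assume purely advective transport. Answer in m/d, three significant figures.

Hydraulic gradient i = (232.37 − 231.76) / 65.6 = 0.61 / 65.6 = 0.009299
v = L / t = 134 / 18.1 = 7.403 m/d
K = v · n / i = 7.403 × 0.08 / 0.009299 = 63.7 m/d

63.7 m/d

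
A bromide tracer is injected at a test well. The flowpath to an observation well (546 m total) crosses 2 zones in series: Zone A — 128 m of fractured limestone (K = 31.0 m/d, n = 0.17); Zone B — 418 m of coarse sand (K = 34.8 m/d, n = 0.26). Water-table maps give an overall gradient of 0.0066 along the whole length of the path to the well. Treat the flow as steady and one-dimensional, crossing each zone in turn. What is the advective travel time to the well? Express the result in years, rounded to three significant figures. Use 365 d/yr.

1.60 years

For zones in series the flux q is common to all zones; the equivalent conductivity is the harmonic (thickness-weighted) mean, K_eq = L_total / Σ(L_j/K_j).
Σ(L/K) = 128/31.0 + 418/34.8 = 4.129 + 12.01 = 16.14 d
K_eq = L_total / Σ(L/K) = 546 / 16.14 = 33.83 m/d
q = K_eq · i = 33.83 × 0.0066 = 0.2233 m/d (same in every zone)
Zone A: v = q/n = 0.2233/0.17 = 1.313 m/d → t_A = 128/1.313 = 97.46 d
Zone B: v = q/n = 0.2233/0.26 = 0.8587 m/d → t_B = 418/0.8587 = 486.8 d
Total t = 97.46 + 486.8 = 584.2 d
   = 584.2 / 365 = 1.60 yr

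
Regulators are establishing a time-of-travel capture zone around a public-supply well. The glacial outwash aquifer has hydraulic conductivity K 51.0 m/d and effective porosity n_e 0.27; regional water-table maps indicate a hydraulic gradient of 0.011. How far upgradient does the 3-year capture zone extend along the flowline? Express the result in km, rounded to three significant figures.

2.28 km

Darcy flux q = K·i = 51.0 × 0.011 = 0.5610 m/d
Average linear velocity = 0.5610 / 0.27 = 2.078 m/d
T = 3 yr × 365 = 1095 d
L = v × T = 2.078 × 1095 = 2275 m
   = 2.28 km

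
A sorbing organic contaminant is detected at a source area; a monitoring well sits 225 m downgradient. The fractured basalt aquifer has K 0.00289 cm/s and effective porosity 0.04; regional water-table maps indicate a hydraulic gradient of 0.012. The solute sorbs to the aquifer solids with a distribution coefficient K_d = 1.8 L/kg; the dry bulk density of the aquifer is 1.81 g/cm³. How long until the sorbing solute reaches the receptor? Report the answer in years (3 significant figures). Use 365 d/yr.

67.8 years

K = 0.00289 cm/s × 864 = 2.497 m/d
q = Ki = 2.497 × 0.012 = 0.02996 m/d
v_s = q/n_e = 0.02996/0.04 = 0.7491 m/d
Retardation R = 1 + ρ_b·K_d/n = 1 + 1.81×1.8/0.04 = 82.45
Contaminant velocity v_c = v/R = 0.7491/82.45 = 0.009085 m/d
t = L/v_c = 225/0.009085 = 24770 d
   = 24770/365 = 67.8 yr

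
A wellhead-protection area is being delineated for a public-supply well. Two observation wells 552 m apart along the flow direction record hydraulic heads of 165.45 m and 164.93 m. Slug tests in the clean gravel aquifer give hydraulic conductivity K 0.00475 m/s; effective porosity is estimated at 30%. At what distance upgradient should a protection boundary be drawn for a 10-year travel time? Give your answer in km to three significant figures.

4.70 km

Hydraulic gradient i = (165.45 − 164.93) / 552 = 0.52 / 552 = 9.420e-4
K = 0.00475 m/s × 86400 s/d = 410.4 m/d
Specific discharge q = 410.4 × 9.420e-4 = 0.3866 m/d
Average linear velocity = 0.3866 / 0.30 = 1.289 m/d
T = 10 yr × 365 = 3650 d
L = v × T = 1.289 × 3650 = 4704 m
   = 4.70 km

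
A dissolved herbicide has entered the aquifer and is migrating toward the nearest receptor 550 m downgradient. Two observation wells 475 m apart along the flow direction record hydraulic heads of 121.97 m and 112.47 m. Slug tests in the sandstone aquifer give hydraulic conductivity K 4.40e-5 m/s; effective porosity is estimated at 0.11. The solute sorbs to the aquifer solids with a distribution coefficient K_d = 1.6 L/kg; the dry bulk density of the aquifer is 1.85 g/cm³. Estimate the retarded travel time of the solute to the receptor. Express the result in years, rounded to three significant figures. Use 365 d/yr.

Hydraulic gradient i = (121.97 − 112.47) / 475 = 9.50 / 475 = 0.02000
K = 4.40e-5 m/s × 86400 s/d = 3.802 m/d
q = Ki = 3.802 × 0.02000 = 0.07603 m/d
Average linear velocity = 0.07603 / 0.11 = 0.6912 m/d
Retardation R = 1 + ρ_b·K_d/n = 1 + 1.85×1.6/0.11 = 27.91
Contaminant velocity v_c = v/R = 0.6912/27.91 = 0.02477 m/d
t = L/v_c = 550/0.02477 = 22210 d
   = 22210/365 = 60.8 yr

60.8 years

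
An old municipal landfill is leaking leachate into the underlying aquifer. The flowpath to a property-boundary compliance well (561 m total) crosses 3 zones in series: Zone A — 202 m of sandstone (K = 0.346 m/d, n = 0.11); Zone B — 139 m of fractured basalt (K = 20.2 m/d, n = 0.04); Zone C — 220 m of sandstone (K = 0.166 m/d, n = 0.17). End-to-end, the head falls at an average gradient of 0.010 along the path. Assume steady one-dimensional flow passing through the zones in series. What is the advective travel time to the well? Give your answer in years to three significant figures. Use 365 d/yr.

61.0 years

For zones in series the flux q is common to all zones; the equivalent conductivity is the harmonic (thickness-weighted) mean, K_eq = L_total / Σ(L_j/K_j).
Σ(L/K) = 202/0.346 + 139/20.2 + 220/0.166 = 583.8 + 6.881 + 1325 = 1916 d
K_eq = L_total / Σ(L/K) = 561 / 1916 = 0.2928 m/d
q = K_eq · i = 0.2928 × 0.010 = 0.002928 m/d (same in every zone)
Zone A: v = q/n = 0.002928/0.11 = 0.02662 m/d → t_A = 202/0.02662 = 7589 d
Zone B: v = q/n = 0.002928/0.04 = 0.07320 m/d → t_B = 139/0.07320 = 1899 d
Zone C: v = q/n = 0.002928/0.17 = 0.01722 m/d → t_C = 220/0.01722 = 12770 d
Total t = 7589 + 1899 + 12770 = 22260 d
   = 22260 / 365 = 61.0 yr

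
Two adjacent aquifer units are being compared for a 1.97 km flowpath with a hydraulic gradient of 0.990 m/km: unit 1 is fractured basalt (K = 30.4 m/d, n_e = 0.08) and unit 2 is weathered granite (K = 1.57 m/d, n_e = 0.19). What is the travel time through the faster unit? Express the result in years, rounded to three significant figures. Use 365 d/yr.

14.3 years

Unit 1 (fractured basalt): v = 30.4×9.9e-4/0.08 = 0.3762 m/d, t = 1970/0.3762 = 5237 d
Unit 2 (weathered granite): v = 1.57×9.9e-4/0.19 = 0.008181 m/d, t = 1970/0.008181 = 240800 d
Faster: 5237 d / 365 = 14.3 yr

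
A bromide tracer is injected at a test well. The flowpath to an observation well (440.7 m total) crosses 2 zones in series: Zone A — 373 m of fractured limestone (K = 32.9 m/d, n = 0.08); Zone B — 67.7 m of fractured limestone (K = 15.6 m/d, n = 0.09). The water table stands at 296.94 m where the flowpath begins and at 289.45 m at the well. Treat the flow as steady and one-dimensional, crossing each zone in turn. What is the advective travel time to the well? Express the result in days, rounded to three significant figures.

Total head drop ΔH = 296.94 − 289.45 = 7.49 m
Steady 1-D flow in series ⇒ the Darcy flux q is identical in every zone and the zone head losses add (resistances L/K in series).
Σ(L/K) = 373/32.9 + 67.7/15.6 = 11.34 + 4.340 = 15.68 d
q = ΔH / Σ(L/K) = 7.49 / 15.68 = 0.4778 m/d (same in every zone)
Zone A: v = q/n = 0.4778/0.08 = 5.972 m/d → t_A = 373/5.972 = 62.46 d
Zone B: v = q/n = 0.4778/0.09 = 5.309 m/d → t_B = 67.7/5.309 = 12.75 d
Total t = 62.46 + 12.75 = 75.21 d

75.2 days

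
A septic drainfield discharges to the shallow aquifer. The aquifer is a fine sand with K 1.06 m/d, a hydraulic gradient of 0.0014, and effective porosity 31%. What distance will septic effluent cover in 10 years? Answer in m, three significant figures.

q = Ki = 1.06 × 0.0014 = 0.001484 m/d
v = Ki/n = 1.06·0.0014/0.31 = 0.004787 m/d
T = 10 yr × 365 = 3650 d
L = v × T = 0.004787 × 3650 = 17.47 m

17.5 m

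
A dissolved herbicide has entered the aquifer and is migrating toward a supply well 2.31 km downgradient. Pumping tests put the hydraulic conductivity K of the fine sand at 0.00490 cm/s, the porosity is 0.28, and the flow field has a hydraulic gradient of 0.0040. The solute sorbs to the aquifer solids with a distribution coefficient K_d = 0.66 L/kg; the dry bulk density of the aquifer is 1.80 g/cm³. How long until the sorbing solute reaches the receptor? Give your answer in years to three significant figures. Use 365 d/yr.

K = 0.00490 cm/s × 864 = 4.234 m/d
Darcy flux q = K·i = 4.234 × 0.0040 = 0.01693 m/d
Average linear velocity = 0.01693 / 0.28 = 0.06048 m/d
Retardation R = 1 + ρ_b·K_d/n = 1 + 1.80×0.66/0.28 = 5.243
Contaminant velocity v_c = v/R = 0.06048/5.243 = 0.01154 m/d
L = 2.31 km = 2310 m
t = L/v_c = 2310/0.01154 = 200200 d
   = 200200/365 = 549 yr

549 years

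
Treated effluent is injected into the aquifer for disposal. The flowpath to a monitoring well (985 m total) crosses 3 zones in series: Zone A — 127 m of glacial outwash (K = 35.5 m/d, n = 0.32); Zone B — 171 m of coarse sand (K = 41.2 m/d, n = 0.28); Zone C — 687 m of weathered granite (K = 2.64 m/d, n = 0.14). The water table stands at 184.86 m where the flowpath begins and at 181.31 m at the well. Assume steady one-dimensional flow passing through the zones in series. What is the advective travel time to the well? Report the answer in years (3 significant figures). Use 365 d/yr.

Total head drop ΔH = 184.86 − 181.31 = 3.55 m
Steady 1-D flow in series ⇒ the Darcy flux q is identical in every zone and the zone head losses add (resistances L/K in series).
Σ(L/K) = 127/35.5 + 171/41.2 + 687/2.64 = 3.577 + 4.150 + 260.2 = 268.0 d
q = ΔH / Σ(L/K) = 3.55 / 268.0 = 0.01325 m/d (same in every zone)
Zone A: v = q/n = 0.01325/0.32 = 0.04140 m/d → t_A = 127/0.04140 = 3068 d
Zone B: v = q/n = 0.01325/0.28 = 0.04732 m/d → t_B = 171/0.04732 = 3614 d
Zone C: v = q/n = 0.01325/0.14 = 0.09463 m/d → t_C = 687/0.09463 = 7260 d
Total t = 3068 + 3614 + 7260 = 13940 d
   = 13940 / 365 = 38.2 yr

38.2 years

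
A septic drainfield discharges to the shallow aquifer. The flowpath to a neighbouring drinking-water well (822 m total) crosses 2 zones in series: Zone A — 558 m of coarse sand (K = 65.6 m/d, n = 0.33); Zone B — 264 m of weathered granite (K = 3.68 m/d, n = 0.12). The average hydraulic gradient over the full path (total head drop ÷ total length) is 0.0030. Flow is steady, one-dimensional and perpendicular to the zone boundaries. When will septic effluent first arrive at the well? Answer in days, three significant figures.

For zones in series the flux q is common to all zones; the equivalent conductivity is the harmonic (thickness-weighted) mean, K_eq = L_total / Σ(L_j/K_j).
Σ(L/K) = 558/65.6 + 264/3.68 = 8.506 + 71.74 = 80.25 d
K_eq = L_total / Σ(L/K) = 822 / 80.25 = 10.24 m/d
q = K_eq · i = 10.24 × 0.0030 = 0.03073 m/d (same in every zone)
Zone A: v = q/n = 0.03073/0.33 = 0.09312 m/d → t_A = 558/0.09312 = 5992 d
Zone B: v = q/n = 0.03073/0.12 = 0.2561 m/d → t_B = 264/0.2561 = 1031 d
Total t = 5992 + 1031 = 7023 d

7020 days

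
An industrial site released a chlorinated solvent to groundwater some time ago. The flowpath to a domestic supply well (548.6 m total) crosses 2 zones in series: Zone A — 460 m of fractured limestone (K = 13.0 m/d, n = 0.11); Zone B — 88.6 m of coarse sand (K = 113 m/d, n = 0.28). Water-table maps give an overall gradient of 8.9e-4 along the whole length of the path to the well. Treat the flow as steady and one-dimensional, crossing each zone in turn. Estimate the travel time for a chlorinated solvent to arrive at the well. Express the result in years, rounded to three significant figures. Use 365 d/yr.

Steady 1-D flow in series ⇒ the Darcy flux q is identical in every zone and the zone head losses add (resistances L/K in series).
Σ(L/K) = 460/13.0 + 88.6/113 = 35.38 + 0.7841 = 36.17 d
K_eq = L_total / Σ(L/K) = 548.6 / 36.17 = 15.17 m/d
q = K_eq · i = 15.17 × 8.9e-4 = 0.01350 m/d (same in every zone)
Zone A: v = q/n = 0.01350/0.11 = 0.1227 m/d → t_A = 460/0.1227 = 3748 d
Zone B: v = q/n = 0.01350/0.28 = 0.04821 m/d → t_B = 88.6/0.04821 = 1838 d
Total t = 3748 + 1838 = 5586 d
   = 5586 / 365 = 15.3 yr

15.3 years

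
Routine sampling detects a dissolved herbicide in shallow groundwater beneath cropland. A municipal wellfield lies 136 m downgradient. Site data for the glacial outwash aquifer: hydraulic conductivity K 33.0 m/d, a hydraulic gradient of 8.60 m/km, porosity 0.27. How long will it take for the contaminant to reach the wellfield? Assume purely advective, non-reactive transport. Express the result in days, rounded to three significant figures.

Darcy flux q = K·i = 33.0 × 0.0086 = 0.2838 m/d
Average linear velocity = 0.2838 / 0.27 = 1.051 m/d
t = L / v = 136 / 1.051 = 129.4 d

129 days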